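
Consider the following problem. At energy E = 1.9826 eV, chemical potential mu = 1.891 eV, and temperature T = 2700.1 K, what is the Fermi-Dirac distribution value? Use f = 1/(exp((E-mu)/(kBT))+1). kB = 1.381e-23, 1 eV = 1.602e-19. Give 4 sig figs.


Step 1: (E - mu) = 1.9826 - 1.891 = 0.0916 eV
Step 2: Convert: (E-mu)*eV = 1.467e-20 J
Step 3: x = (E-mu)*eV/(kB*T) = 0.3935
Step 4: f = 1/(exp(0.3935)+1) = 0.4029

0.4029


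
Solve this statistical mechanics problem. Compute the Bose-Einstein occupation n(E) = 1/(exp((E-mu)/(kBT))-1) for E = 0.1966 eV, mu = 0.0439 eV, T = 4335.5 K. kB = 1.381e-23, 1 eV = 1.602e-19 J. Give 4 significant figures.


Step 1: (E - mu) = 0.1527 eV
Step 2: x = (E-mu)*eV/(kB*T) = 0.1527*1.602e-19/(1.381e-23*4335.5) = 0.4086
Step 3: exp(x) = 1.505
Step 4: n = 1/(exp(x)-1) = 1.982

1.982


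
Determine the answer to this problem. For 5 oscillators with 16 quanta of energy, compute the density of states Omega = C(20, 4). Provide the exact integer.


Step 1: Use binomial coefficient C(20, 4)
Step 2: Numerator = 20! / 16!
Step 3: Denominator = 4!
Step 4: Omega = 4845

4845


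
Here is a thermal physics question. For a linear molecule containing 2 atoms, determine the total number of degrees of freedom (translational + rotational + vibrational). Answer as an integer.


Step 1: Translational DOF = 3
Step 2: Rotational DOF (linear) = 2
Step 3: Vibrational DOF = 3*2 - 5 = 1
Step 4: Total = 3 + 2 + 1 = 6

6


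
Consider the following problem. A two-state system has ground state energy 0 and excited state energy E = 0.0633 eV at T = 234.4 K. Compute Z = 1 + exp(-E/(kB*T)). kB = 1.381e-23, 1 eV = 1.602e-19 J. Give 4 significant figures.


Step 1: Compute beta*E = E*eV/(kB*T) = 0.0633*1.602e-19/(1.381e-23*234.4) = 3.133
Step 2: exp(-beta*E) = exp(-3.133) = 0.0436
Step 3: Z = 1 + 0.0436 = 1.044

1.044


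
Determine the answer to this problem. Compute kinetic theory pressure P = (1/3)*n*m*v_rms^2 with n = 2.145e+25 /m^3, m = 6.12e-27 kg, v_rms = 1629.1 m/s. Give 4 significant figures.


Step 1: v_rms^2 = 1629.1^2 = 2.654e+06
Step 2: n*m = 2.145e+25*6.12e-27 = 0.1313
Step 3: P = (1/3)*0.1313*2.654e+06 = 1.161e+05 Pa

1.161e+05


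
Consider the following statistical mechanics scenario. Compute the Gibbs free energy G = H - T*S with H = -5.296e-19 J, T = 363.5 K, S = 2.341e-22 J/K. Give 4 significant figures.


Step 1: T*S = 363.5 * 2.341e-22 = 8.51e-20 J
Step 2: G = H - T*S = -5.296e-19 - 8.51e-20
Step 3: G = -6.147e-19 J

-6.147e-19


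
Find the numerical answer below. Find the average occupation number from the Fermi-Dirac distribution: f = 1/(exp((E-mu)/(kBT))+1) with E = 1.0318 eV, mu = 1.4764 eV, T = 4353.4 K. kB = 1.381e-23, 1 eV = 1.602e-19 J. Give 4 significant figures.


Step 1: (E - mu) = 1.0318 - 1.4764 = -0.4446 eV
Step 2: Convert: (E-mu)*eV = -7.122e-20 J
Step 3: x = (E-mu)*eV/(kB*T) = -1.185
Step 4: f = 1/(exp(-1.185)+1) = 0.7658

0.7658


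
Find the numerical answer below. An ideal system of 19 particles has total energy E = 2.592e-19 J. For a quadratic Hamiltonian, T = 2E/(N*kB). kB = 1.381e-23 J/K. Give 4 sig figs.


Step 1: Numerator = 2*E = 2*2.592e-19 = 5.184e-19 J
Step 2: Denominator = N*kB = 19*1.381e-23 = 2.624e-22
Step 3: T = 5.184e-19 / 2.624e-22 = 1976 K

1976


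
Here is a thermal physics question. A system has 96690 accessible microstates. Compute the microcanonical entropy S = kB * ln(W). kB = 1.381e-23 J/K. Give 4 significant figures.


Step 1: ln(W) = ln(96690) = 11.48
Step 2: S = kB * ln(W) = 1.381e-23 * 11.48
Step 3: S = 1.585e-22 J/K

1.585e-22


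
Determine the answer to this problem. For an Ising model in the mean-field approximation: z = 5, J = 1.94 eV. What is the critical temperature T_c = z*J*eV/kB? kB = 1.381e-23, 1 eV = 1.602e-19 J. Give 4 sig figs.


Step 1: z*J = 5*1.94 = 9.7 eV
Step 2: Convert to Joules: 9.7*1.602e-19 = 1.554e-18 J
Step 3: T_c = 1.554e-18 / 1.381e-23 = 1.125e+05 K

1.125e+05


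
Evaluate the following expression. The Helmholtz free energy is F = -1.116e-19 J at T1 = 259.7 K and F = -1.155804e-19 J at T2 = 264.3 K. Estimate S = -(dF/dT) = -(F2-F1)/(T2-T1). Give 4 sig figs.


Step 1: dF = F2 - F1 = -1.155804e-19 - (-1.116e-19) = -3.9804e-21 J
Step 2: dT = T2 - T1 = 264.3 - 259.7 = 4.6 K
Step 3: S = -dF/dT = -(-3.9804e-21)/4.6 = 8.653e-22 J/K

8.653e-22


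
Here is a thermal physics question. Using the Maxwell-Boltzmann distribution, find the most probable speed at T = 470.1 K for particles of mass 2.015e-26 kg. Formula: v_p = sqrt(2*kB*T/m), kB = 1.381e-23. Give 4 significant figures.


Step 1: Numerator = 2*kB*T = 2*1.381e-23*470.1 = 1.298e-20
Step 2: Ratio = 1.298e-20 / 2.015e-26 = 6.444e+05
Step 3: v_p = sqrt(6.444e+05) = 802.7 m/s

802.7


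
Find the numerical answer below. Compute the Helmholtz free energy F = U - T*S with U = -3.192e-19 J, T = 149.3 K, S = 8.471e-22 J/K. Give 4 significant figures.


Step 1: T*S = 149.3 * 8.471e-22 = 1.265e-19 J
Step 2: F = U - T*S = -3.192e-19 - 1.265e-19
Step 3: F = -4.457e-19 J

-4.457e-19


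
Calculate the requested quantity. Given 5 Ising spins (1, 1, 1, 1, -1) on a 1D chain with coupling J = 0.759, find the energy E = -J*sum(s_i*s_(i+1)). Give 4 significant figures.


Step 1: Nearest-neighbor products: 1, 1, 1, -1
Step 2: Sum of products = 2
Step 3: E = -0.759 * 2 = -1.518

-1.518


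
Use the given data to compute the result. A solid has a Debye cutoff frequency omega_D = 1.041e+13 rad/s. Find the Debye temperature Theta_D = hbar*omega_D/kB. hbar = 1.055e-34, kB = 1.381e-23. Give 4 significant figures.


Step 1: hbar*omega_D = 1.055e-34 * 1.041e+13 = 1.098e-21 J
Step 2: Theta_D = 1.098e-21 / 1.381e-23
Step 3: Theta_D = 79.53 K

79.53


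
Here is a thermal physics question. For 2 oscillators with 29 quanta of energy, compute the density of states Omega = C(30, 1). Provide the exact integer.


Step 1: Use binomial coefficient C(30, 1)
Step 2: Numerator = 30! / 29!
Step 3: Denominator = 1!
Step 4: Omega = 30

30


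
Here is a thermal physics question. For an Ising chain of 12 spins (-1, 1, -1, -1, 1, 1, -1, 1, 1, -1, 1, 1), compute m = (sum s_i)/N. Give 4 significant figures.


Step 1: Count up spins (+1): 7, down spins (-1): 5
Step 2: Total magnetization M = 7 - 5 = 2
Step 3: m = M/N = 2/12 = 0.1667

0.1667


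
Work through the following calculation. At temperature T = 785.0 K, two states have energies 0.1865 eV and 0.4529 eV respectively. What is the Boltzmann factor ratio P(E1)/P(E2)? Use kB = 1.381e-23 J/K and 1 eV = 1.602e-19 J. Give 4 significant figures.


Step 1: Compute energy difference dE = E1 - E2 = 0.1865 - 0.4529 = -0.2664 eV
Step 2: Convert to Joules: dE_J = -0.2664 * 1.602e-19 = -4.268e-20 J
Step 3: Compute exponent = -dE_J / (kB * T) = -(-4.268e-20) / (1.381e-23 * 785.0) = 3.937
Step 4: P(E1)/P(E2) = exp(3.937) = 51.25

51.25


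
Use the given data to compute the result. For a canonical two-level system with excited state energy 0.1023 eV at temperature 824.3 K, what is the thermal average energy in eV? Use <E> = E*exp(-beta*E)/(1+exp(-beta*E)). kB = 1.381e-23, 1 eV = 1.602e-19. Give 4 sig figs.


Step 1: beta*E = 0.1023*1.602e-19/(1.381e-23*824.3) = 1.44
Step 2: exp(-beta*E) = 0.237
Step 3: <E> = 0.1023*0.237/(1+0.237) = 0.0196 eV

0.0196


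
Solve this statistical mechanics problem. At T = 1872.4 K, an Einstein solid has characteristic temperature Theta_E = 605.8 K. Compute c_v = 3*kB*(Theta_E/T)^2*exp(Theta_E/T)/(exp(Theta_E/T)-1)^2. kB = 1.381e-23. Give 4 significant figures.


Step 1: x = Theta_E/T = 605.8/1872.4 = 0.3235
Step 2: x^2 = 0.1047
Step 3: exp(x) = 1.382
Step 4: c_v = 3*1.381e-23*0.1047*1.382/(1.382-1)^2 = 4.107e-23

4.107e-23


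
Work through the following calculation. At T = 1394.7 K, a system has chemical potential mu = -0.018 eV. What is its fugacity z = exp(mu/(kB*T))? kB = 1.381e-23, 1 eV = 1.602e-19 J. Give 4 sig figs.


Step 1: Convert mu to Joules: -0.018*1.602e-19 = -2.884e-21 J
Step 2: kB*T = 1.381e-23*1394.7 = 1.926e-20 J
Step 3: mu/(kB*T) = -0.1497
Step 4: z = exp(-0.1497) = 0.861

0.861


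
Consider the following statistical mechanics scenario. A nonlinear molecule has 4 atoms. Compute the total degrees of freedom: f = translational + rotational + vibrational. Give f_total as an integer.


Step 1: Translational DOF = 3
Step 2: Rotational DOF (nonlinear) = 3
Step 3: Vibrational DOF = 3*4 - 6 = 6
Step 4: Total = 3 + 3 + 6 = 12

12


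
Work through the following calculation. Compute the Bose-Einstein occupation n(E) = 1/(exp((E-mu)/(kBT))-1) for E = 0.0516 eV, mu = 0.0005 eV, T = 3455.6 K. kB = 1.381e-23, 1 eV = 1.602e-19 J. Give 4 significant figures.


Step 1: (E - mu) = 0.0511 eV
Step 2: x = (E-mu)*eV/(kB*T) = 0.0511*1.602e-19/(1.381e-23*3455.6) = 0.1715
Step 3: exp(x) = 1.187
Step 4: n = 1/(exp(x)-1) = 5.344

5.344


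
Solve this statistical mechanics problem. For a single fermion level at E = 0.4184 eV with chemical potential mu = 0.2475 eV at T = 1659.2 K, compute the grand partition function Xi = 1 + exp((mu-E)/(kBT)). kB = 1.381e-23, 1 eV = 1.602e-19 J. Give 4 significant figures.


Step 1: (mu - E) = 0.2475 - 0.4184 = -0.1709 eV
Step 2: x = (mu-E)*eV/(kB*T) = -0.1709*1.602e-19/(1.381e-23*1659.2) = -1.195
Step 3: exp(x) = 0.3028
Step 4: Xi = 1 + 0.3028 = 1.303

1.303


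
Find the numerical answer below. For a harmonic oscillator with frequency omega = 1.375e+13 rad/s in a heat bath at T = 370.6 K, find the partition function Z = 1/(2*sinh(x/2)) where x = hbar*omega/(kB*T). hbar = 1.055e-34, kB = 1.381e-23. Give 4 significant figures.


Step 1: Compute x = hbar*omega/(kB*T) = 1.055e-34*1.375e+13/(1.381e-23*370.6) = 0.2834
Step 2: x/2 = 0.1417
Step 3: sinh(x/2) = 0.1422
Step 4: Z = 1/(2*0.1422) = 3.516

3.516


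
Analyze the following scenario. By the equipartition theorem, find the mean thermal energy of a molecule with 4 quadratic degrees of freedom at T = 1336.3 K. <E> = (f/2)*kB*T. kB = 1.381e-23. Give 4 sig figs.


Step 1: f/2 = 4/2 = 2
Step 2: kB*T = 1.381e-23 * 1336.3 = 1.845e-20
Step 3: <E> = 2 * 1.845e-20 = 3.691e-20 J

3.691e-20


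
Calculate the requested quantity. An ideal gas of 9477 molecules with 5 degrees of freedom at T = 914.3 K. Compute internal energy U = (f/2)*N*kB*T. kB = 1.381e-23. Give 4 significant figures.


Step 1: f/2 = 5/2 = 2.5
Step 2: N*kB*T = 9477*1.381e-23*914.3 = 1.197e-16
Step 3: U = 2.5 * 1.197e-16 = 2.992e-16 J

2.992e-16


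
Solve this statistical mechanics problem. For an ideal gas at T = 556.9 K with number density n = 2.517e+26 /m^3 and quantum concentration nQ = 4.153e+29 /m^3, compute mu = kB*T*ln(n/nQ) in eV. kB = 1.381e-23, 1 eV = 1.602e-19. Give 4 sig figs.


Step 1: n/nQ = 2.517e+26/4.153e+29 = 0.0006061
Step 2: ln(n/nQ) = -7.409
Step 3: mu = kB*T*ln(n/nQ) = 7.691e-21*-7.409 = -5.698e-20 J
Step 4: Convert to eV: -5.698e-20/1.602e-19 = -0.3557 eV

-0.3557


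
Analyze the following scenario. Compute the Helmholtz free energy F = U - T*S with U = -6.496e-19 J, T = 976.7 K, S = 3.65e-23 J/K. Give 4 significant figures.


Step 1: T*S = 976.7 * 3.65e-23 = 3.565e-20 J
Step 2: F = U - T*S = -6.496e-19 - 3.565e-20
Step 3: F = -6.852e-19 J

-6.852e-19


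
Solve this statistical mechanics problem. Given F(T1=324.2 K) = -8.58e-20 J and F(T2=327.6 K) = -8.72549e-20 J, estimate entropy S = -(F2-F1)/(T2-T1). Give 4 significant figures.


Step 1: dF = F2 - F1 = -8.72549e-20 - (-8.58e-20) = -1.4549e-21 J
Step 2: dT = T2 - T1 = 327.6 - 324.2 = 3.4 K
Step 3: S = -dF/dT = -(-1.4549e-21)/3.4 = 4.279e-22 J/K

4.279e-22


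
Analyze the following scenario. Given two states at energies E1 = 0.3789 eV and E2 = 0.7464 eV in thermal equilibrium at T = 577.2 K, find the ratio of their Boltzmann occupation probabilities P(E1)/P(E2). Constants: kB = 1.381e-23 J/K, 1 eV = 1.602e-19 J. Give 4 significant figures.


Step 1: Compute energy difference dE = E1 - E2 = 0.3789 - 0.7464 = -0.3675 eV
Step 2: Convert to Joules: dE_J = -0.3675 * 1.602e-19 = -5.887e-20 J
Step 3: Compute exponent = -dE_J / (kB * T) = -(-5.887e-20) / (1.381e-23 * 577.2) = 7.386
Step 4: P(E1)/P(E2) = exp(7.386) = 1613

1613


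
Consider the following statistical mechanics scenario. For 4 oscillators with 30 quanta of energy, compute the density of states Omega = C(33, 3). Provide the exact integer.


Step 1: Use binomial coefficient C(33, 3)
Step 2: Numerator = 33! / 30!
Step 3: Denominator = 3!
Step 4: Omega = 5456

5456


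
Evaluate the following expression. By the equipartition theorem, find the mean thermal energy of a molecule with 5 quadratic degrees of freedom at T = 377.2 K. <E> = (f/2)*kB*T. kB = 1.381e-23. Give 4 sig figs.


Step 1: f/2 = 5/2 = 2.5
Step 2: kB*T = 1.381e-23 * 377.2 = 5.209e-21
Step 3: <E> = 2.5 * 5.209e-21 = 1.302e-20 J

1.302e-20


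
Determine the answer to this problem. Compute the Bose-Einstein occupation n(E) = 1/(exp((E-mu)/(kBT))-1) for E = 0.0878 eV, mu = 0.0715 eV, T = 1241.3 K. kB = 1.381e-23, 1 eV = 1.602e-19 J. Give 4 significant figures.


Step 1: (E - mu) = 0.0163 eV
Step 2: x = (E-mu)*eV/(kB*T) = 0.0163*1.602e-19/(1.381e-23*1241.3) = 0.1523
Step 3: exp(x) = 1.165
Step 4: n = 1/(exp(x)-1) = 6.077

6.077


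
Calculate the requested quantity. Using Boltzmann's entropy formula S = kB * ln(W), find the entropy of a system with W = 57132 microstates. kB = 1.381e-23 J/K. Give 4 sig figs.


Step 1: ln(W) = ln(57132) = 10.95
Step 2: S = kB * ln(W) = 1.381e-23 * 10.95
Step 3: S = 1.513e-22 J/K

1.513e-22


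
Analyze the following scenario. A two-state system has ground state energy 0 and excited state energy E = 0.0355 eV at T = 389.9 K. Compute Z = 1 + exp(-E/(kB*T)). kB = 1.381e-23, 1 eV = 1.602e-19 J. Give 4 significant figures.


Step 1: Compute beta*E = E*eV/(kB*T) = 0.0355*1.602e-19/(1.381e-23*389.9) = 1.056
Step 2: exp(-beta*E) = exp(-1.056) = 0.3478
Step 3: Z = 1 + 0.3478 = 1.348

1.348


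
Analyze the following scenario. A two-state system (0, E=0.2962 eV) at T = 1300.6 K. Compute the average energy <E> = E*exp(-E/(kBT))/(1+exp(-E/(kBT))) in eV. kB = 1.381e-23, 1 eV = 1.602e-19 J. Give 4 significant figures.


Step 1: beta*E = 0.2962*1.602e-19/(1.381e-23*1300.6) = 2.642
Step 2: exp(-beta*E) = 0.07123
Step 3: <E> = 0.2962*0.07123/(1+0.07123) = 0.0197 eV

0.0197


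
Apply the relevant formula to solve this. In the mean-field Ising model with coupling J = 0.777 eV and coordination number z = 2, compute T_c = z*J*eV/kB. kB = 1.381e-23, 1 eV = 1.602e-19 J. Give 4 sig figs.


Step 1: z*J = 2*0.777 = 1.554 eV
Step 2: Convert to Joules: 1.554*1.602e-19 = 2.49e-19 J
Step 3: T_c = 2.49e-19 / 1.381e-23 = 1.803e+04 K

1.803e+04


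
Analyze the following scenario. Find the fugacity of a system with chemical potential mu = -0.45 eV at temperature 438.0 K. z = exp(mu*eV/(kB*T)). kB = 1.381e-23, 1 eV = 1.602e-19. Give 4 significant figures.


Step 1: Convert mu to Joules: -0.45*1.602e-19 = -7.209e-20 J
Step 2: kB*T = 1.381e-23*438.0 = 6.049e-21 J
Step 3: mu/(kB*T) = -11.92
Step 4: z = exp(-11.92) = 6.669e-06

6.669e-06


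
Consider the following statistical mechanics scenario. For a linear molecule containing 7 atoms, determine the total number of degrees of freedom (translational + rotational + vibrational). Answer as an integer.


Step 1: Translational DOF = 3
Step 2: Rotational DOF (linear) = 2
Step 3: Vibrational DOF = 3*7 - 5 = 16
Step 4: Total = 3 + 2 + 16 = 21

21


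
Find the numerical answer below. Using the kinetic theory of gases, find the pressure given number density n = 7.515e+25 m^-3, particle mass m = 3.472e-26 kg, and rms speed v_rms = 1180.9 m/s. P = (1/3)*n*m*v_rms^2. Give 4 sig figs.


Step 1: v_rms^2 = 1180.9^2 = 1.395e+06
Step 2: n*m = 7.515e+25*3.472e-26 = 2.609
Step 3: P = (1/3)*2.609*1.395e+06 = 1.213e+06 Pa

1.213e+06


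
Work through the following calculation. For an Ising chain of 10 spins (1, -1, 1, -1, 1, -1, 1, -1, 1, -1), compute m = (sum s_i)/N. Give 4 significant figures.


Step 1: Count up spins (+1): 5, down spins (-1): 5
Step 2: Total magnetization M = 5 - 5 = 0
Step 3: m = M/N = 0/10 = 0

0


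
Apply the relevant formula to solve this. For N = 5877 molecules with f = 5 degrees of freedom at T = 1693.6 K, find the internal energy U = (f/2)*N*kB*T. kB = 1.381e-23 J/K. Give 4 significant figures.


Step 1: f/2 = 5/2 = 2.5
Step 2: N*kB*T = 5877*1.381e-23*1693.6 = 1.375e-16
Step 3: U = 2.5 * 1.375e-16 = 3.436e-16 J

3.436e-16


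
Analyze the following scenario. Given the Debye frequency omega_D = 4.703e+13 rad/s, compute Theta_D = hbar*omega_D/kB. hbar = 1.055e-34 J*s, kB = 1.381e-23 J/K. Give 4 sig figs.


Step 1: hbar*omega_D = 1.055e-34 * 4.703e+13 = 4.962e-21 J
Step 2: Theta_D = 4.962e-21 / 1.381e-23
Step 3: Theta_D = 359.3 K

359.3


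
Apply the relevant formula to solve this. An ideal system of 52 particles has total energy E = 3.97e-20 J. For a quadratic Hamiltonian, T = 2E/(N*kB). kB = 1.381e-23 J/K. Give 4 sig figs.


Step 1: Numerator = 2*E = 2*3.97e-20 = 7.94e-20 J
Step 2: Denominator = N*kB = 52*1.381e-23 = 7.181e-22
Step 3: T = 7.94e-20 / 7.181e-22 = 110.6 K

110.6


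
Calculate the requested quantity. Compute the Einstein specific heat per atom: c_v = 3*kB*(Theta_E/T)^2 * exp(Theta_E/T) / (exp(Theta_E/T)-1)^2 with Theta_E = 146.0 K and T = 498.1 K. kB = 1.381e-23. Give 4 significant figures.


Step 1: x = Theta_E/T = 146.0/498.1 = 0.2931
Step 2: x^2 = 0.08592
Step 3: exp(x) = 1.341
Step 4: c_v = 3*1.381e-23*0.08592*1.341/(1.341-1)^2 = 4.113e-23

4.113e-23


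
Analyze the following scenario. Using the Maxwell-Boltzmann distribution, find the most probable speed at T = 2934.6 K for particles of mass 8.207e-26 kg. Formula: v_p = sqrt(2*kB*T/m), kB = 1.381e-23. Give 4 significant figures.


Step 1: Numerator = 2*kB*T = 2*1.381e-23*2934.6 = 8.105e-20
Step 2: Ratio = 8.105e-20 / 8.207e-26 = 9.876e+05
Step 3: v_p = sqrt(9.876e+05) = 993.8 m/s

993.8


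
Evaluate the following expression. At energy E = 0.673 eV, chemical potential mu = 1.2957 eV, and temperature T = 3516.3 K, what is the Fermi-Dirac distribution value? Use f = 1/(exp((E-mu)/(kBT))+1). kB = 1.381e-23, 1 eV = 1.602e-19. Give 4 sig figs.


Step 1: (E - mu) = 0.673 - 1.2957 = -0.6227 eV
Step 2: Convert: (E-mu)*eV = -9.976e-20 J
Step 3: x = (E-mu)*eV/(kB*T) = -2.054
Step 4: f = 1/(exp(-2.054)+1) = 0.8864

0.8864


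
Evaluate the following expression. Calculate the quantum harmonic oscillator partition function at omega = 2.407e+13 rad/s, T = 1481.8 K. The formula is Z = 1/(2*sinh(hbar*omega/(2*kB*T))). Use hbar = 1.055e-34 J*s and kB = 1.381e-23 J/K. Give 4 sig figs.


Step 1: Compute x = hbar*omega/(kB*T) = 1.055e-34*2.407e+13/(1.381e-23*1481.8) = 0.1241
Step 2: x/2 = 0.06205
Step 3: sinh(x/2) = 0.06209
Step 4: Z = 1/(2*0.06209) = 8.053

8.053


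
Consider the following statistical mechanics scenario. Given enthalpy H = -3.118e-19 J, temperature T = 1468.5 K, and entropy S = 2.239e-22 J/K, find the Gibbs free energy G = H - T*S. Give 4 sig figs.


Step 1: T*S = 1468.5 * 2.239e-22 = 3.288e-19 J
Step 2: G = H - T*S = -3.118e-19 - 3.288e-19
Step 3: G = -6.406e-19 J

-6.406e-19


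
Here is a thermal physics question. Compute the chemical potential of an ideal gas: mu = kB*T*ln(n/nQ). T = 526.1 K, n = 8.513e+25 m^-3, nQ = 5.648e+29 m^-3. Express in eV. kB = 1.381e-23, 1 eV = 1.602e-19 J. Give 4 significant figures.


Step 1: n/nQ = 8.513e+25/5.648e+29 = 0.0001507
Step 2: ln(n/nQ) = -8.8
Step 3: mu = kB*T*ln(n/nQ) = 7.265e-21*-8.8 = -6.394e-20 J
Step 4: Convert to eV: -6.394e-20/1.602e-19 = -0.3991 eV

-0.3991


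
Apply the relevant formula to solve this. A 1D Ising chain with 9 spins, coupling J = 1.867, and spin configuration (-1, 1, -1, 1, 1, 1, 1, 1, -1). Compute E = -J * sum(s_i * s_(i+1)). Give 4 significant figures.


Step 1: Nearest-neighbor products: -1, -1, -1, 1, 1, 1, 1, -1
Step 2: Sum of products = 0
Step 3: E = -1.867 * 0 = 0

0


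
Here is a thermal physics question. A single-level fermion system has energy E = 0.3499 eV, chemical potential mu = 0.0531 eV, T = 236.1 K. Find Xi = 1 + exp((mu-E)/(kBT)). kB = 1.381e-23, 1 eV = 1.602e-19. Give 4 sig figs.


Step 1: (mu - E) = 0.0531 - 0.3499 = -0.2968 eV
Step 2: x = (mu-E)*eV/(kB*T) = -0.2968*1.602e-19/(1.381e-23*236.1) = -14.58
Step 3: exp(x) = 4.643e-07
Step 4: Xi = 1 + 4.643e-07 = 1

1


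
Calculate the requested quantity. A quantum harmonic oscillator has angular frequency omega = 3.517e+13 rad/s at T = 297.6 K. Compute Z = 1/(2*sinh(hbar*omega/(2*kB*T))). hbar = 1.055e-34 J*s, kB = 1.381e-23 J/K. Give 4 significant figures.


Step 1: Compute x = hbar*omega/(kB*T) = 1.055e-34*3.517e+13/(1.381e-23*297.6) = 0.9028
Step 2: x/2 = 0.4514
Step 3: sinh(x/2) = 0.4669
Step 4: Z = 1/(2*0.4669) = 1.071

1.071


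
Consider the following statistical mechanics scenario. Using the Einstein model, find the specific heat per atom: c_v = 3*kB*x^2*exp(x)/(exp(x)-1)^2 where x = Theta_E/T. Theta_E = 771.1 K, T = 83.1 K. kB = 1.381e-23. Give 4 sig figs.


Step 1: x = Theta_E/T = 771.1/83.1 = 9.279
Step 2: x^2 = 86.1
Step 3: exp(x) = 1.071e+04
Step 4: c_v = 3*1.381e-23*86.1*1.071e+04/(1.071e+04-1)^2 = 3.331e-25

3.331e-25


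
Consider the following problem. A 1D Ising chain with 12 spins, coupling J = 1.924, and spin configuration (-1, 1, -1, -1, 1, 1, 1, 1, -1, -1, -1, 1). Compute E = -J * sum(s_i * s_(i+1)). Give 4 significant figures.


Step 1: Nearest-neighbor products: -1, -1, 1, -1, 1, 1, 1, -1, 1, 1, -1
Step 2: Sum of products = 1
Step 3: E = -1.924 * 1 = -1.924

-1.924


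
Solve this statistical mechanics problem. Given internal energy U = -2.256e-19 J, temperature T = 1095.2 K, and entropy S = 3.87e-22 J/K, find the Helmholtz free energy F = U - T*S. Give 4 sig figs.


Step 1: T*S = 1095.2 * 3.87e-22 = 4.238e-19 J
Step 2: F = U - T*S = -2.256e-19 - 4.238e-19
Step 3: F = -6.494e-19 J

-6.494e-19


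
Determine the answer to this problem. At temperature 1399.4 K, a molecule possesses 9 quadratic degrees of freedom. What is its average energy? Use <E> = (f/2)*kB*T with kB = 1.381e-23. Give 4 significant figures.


Step 1: f/2 = 9/2 = 4.5
Step 2: kB*T = 1.381e-23 * 1399.4 = 1.933e-20
Step 3: <E> = 4.5 * 1.933e-20 = 8.697e-20 J

8.697e-20


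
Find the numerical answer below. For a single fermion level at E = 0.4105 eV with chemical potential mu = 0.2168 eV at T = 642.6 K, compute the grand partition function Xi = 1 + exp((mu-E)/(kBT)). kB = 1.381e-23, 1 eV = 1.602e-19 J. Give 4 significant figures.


Step 1: (mu - E) = 0.2168 - 0.4105 = -0.1937 eV
Step 2: x = (mu-E)*eV/(kB*T) = -0.1937*1.602e-19/(1.381e-23*642.6) = -3.497
Step 3: exp(x) = 0.0303
Step 4: Xi = 1 + 0.0303 = 1.03

1.03


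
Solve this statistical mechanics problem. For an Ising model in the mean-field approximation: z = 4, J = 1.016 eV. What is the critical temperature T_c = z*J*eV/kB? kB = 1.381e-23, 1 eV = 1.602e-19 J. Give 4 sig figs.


Step 1: z*J = 4*1.016 = 4.064 eV
Step 2: Convert to Joules: 4.064*1.602e-19 = 6.511e-19 J
Step 3: T_c = 6.511e-19 / 1.381e-23 = 4.714e+04 K

4.714e+04


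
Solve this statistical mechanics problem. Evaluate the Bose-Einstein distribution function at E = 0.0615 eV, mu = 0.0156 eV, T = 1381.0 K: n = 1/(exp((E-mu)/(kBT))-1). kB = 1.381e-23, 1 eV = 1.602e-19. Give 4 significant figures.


Step 1: (E - mu) = 0.0459 eV
Step 2: x = (E-mu)*eV/(kB*T) = 0.0459*1.602e-19/(1.381e-23*1381.0) = 0.3856
Step 3: exp(x) = 1.47
Step 4: n = 1/(exp(x)-1) = 2.126

2.126


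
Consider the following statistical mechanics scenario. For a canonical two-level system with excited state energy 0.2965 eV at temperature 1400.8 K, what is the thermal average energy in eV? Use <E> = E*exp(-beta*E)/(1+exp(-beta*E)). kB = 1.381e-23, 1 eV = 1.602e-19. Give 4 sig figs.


Step 1: beta*E = 0.2965*1.602e-19/(1.381e-23*1400.8) = 2.455
Step 2: exp(-beta*E) = 0.08583
Step 3: <E> = 0.2965*0.08583/(1+0.08583) = 0.02344 eV

0.02344


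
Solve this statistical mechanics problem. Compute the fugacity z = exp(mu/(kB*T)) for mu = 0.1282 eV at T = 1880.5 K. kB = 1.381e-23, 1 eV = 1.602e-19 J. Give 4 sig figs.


Step 1: Convert mu to Joules: 0.1282*1.602e-19 = 2.054e-20 J
Step 2: kB*T = 1.381e-23*1880.5 = 2.597e-20 J
Step 3: mu/(kB*T) = 0.7908
Step 4: z = exp(0.7908) = 2.205

2.205


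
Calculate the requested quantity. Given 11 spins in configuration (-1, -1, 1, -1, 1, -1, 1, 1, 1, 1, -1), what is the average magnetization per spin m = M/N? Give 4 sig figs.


Step 1: Count up spins (+1): 6, down spins (-1): 5
Step 2: Total magnetization M = 6 - 5 = 1
Step 3: m = M/N = 1/11 = 0.09091

0.09091


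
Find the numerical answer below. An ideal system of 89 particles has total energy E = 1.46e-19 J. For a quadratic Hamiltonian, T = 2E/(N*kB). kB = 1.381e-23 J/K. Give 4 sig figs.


Step 1: Numerator = 2*E = 2*1.46e-19 = 2.92e-19 J
Step 2: Denominator = N*kB = 89*1.381e-23 = 1.229e-21
Step 3: T = 2.92e-19 / 1.229e-21 = 237.6 K

237.6


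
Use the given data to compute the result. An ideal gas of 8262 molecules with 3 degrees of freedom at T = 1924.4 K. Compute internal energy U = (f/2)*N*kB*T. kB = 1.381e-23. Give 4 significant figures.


Step 1: f/2 = 3/2 = 1.5
Step 2: N*kB*T = 8262*1.381e-23*1924.4 = 2.196e-16
Step 3: U = 1.5 * 2.196e-16 = 3.294e-16 J

3.294e-16


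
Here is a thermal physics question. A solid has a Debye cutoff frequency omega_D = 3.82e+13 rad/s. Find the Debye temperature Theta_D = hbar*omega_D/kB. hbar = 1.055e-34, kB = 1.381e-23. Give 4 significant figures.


Step 1: hbar*omega_D = 1.055e-34 * 3.82e+13 = 4.03e-21 J
Step 2: Theta_D = 4.03e-21 / 1.381e-23
Step 3: Theta_D = 291.8 K

291.8


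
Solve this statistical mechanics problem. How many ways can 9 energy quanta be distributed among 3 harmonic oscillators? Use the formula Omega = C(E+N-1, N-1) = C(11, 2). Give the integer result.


Step 1: Use binomial coefficient C(11, 2)
Step 2: Numerator = 11! / 9!
Step 3: Denominator = 2!
Step 4: Omega = 55

55


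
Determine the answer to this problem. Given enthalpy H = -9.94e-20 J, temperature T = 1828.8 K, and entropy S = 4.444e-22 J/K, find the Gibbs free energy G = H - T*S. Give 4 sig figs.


Step 1: T*S = 1828.8 * 4.444e-22 = 8.127e-19 J
Step 2: G = H - T*S = -9.94e-20 - 8.127e-19
Step 3: G = -9.121e-19 J

-9.121e-19


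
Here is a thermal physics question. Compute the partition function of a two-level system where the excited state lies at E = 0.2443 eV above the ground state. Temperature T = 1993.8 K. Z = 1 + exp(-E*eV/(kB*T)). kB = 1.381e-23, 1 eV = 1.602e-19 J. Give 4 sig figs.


Step 1: Compute beta*E = E*eV/(kB*T) = 0.2443*1.602e-19/(1.381e-23*1993.8) = 1.421
Step 2: exp(-beta*E) = exp(-1.421) = 0.2414
Step 3: Z = 1 + 0.2414 = 1.241

1.241


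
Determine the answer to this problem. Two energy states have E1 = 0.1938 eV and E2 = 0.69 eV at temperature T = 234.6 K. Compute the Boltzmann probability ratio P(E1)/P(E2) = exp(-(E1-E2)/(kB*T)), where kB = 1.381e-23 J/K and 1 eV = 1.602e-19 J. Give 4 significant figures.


Step 1: Compute energy difference dE = E1 - E2 = 0.1938 - 0.69 = -0.4962 eV
Step 2: Convert to Joules: dE_J = -0.4962 * 1.602e-19 = -7.949e-20 J
Step 3: Compute exponent = -dE_J / (kB * T) = -(-7.949e-20) / (1.381e-23 * 234.6) = 24.54
Step 4: P(E1)/P(E2) = exp(24.54) = 4.526e+10

4.526e+10


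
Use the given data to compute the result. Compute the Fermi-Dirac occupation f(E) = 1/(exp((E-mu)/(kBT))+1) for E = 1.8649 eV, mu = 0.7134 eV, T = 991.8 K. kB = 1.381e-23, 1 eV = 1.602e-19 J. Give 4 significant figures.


Step 1: (E - mu) = 1.8649 - 0.7134 = 1.151 eV
Step 2: Convert: (E-mu)*eV = 1.845e-19 J
Step 3: x = (E-mu)*eV/(kB*T) = 13.47
Step 4: f = 1/(exp(13.47)+1) = 1.415e-06

1.415e-06


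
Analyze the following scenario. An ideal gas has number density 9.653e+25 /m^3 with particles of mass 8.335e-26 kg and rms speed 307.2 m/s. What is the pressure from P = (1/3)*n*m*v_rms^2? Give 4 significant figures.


Step 1: v_rms^2 = 307.2^2 = 9.437e+04
Step 2: n*m = 9.653e+25*8.335e-26 = 8.046
Step 3: P = (1/3)*8.046*9.437e+04 = 2.531e+05 Pa

2.531e+05


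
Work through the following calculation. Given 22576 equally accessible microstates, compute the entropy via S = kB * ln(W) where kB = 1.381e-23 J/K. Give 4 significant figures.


Step 1: ln(W) = ln(22576) = 10.02
Step 2: S = kB * ln(W) = 1.381e-23 * 10.02
Step 3: S = 1.384e-22 J/K

1.384e-22


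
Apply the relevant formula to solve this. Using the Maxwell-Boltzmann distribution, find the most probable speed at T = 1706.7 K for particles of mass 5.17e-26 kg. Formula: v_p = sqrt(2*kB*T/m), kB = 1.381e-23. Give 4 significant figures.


Step 1: Numerator = 2*kB*T = 2*1.381e-23*1706.7 = 4.714e-20
Step 2: Ratio = 4.714e-20 / 5.17e-26 = 9.118e+05
Step 3: v_p = sqrt(9.118e+05) = 954.9 m/s

954.9


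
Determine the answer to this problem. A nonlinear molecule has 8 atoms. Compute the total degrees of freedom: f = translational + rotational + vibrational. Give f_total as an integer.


Step 1: Translational DOF = 3
Step 2: Rotational DOF (nonlinear) = 3
Step 3: Vibrational DOF = 3*8 - 6 = 18
Step 4: Total = 3 + 3 + 18 = 24

24


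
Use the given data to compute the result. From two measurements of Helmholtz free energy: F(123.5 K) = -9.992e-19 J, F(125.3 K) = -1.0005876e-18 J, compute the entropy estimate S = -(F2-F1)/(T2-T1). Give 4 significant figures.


Step 1: dF = F2 - F1 = -1.0005876e-18 - (-9.992e-19) = -1.3876e-21 J
Step 2: dT = T2 - T1 = 125.3 - 123.5 = 1.8 K
Step 3: S = -dF/dT = -(-1.3876e-21)/1.8 = 7.709e-22 J/K

7.709e-22


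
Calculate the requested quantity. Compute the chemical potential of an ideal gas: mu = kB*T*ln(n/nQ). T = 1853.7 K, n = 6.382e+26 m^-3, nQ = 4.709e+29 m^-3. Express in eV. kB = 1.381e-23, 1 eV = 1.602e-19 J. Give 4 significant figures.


Step 1: n/nQ = 6.382e+26/4.709e+29 = 0.001355
Step 2: ln(n/nQ) = -6.604
Step 3: mu = kB*T*ln(n/nQ) = 2.56e-20*-6.604 = -1.691e-19 J
Step 4: Convert to eV: -1.691e-19/1.602e-19 = -1.055 eV

-1.055


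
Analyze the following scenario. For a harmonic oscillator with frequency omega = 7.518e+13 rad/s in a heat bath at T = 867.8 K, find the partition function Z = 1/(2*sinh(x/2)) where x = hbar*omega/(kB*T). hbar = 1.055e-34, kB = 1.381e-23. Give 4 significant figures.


Step 1: Compute x = hbar*omega/(kB*T) = 1.055e-34*7.518e+13/(1.381e-23*867.8) = 0.6618
Step 2: x/2 = 0.3309
Step 3: sinh(x/2) = 0.337
Step 4: Z = 1/(2*0.337) = 1.484

1.484


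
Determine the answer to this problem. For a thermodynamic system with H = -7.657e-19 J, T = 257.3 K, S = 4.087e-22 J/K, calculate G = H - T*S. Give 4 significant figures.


Step 1: T*S = 257.3 * 4.087e-22 = 1.052e-19 J
Step 2: G = H - T*S = -7.657e-19 - 1.052e-19
Step 3: G = -8.709e-19 J

-8.709e-19


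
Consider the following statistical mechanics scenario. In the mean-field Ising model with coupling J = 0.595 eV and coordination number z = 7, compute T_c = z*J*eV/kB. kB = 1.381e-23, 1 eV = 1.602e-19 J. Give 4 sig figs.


Step 1: z*J = 7*0.595 = 4.165 eV
Step 2: Convert to Joules: 4.165*1.602e-19 = 6.672e-19 J
Step 3: T_c = 6.672e-19 / 1.381e-23 = 4.832e+04 K

4.832e+04


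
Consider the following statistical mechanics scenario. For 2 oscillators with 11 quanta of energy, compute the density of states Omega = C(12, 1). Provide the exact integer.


Step 1: Use binomial coefficient C(12, 1)
Step 2: Numerator = 12! / 11!
Step 3: Denominator = 1!
Step 4: Omega = 12

12


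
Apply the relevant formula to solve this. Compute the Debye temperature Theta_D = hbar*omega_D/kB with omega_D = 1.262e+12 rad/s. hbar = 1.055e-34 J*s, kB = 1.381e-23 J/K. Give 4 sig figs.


Step 1: hbar*omega_D = 1.055e-34 * 1.262e+12 = 1.331e-22 J
Step 2: Theta_D = 1.331e-22 / 1.381e-23
Step 3: Theta_D = 9.641 K

9.641


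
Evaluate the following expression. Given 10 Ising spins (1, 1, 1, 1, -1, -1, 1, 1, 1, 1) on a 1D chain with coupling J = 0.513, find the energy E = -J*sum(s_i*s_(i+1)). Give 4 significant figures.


Step 1: Nearest-neighbor products: 1, 1, 1, -1, 1, -1, 1, 1, 1
Step 2: Sum of products = 5
Step 3: E = -0.513 * 5 = -2.565

-2.565


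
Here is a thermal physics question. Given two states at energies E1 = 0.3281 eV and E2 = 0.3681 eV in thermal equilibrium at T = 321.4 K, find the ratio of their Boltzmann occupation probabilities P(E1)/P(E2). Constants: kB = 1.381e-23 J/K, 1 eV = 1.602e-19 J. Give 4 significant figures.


Step 1: Compute energy difference dE = E1 - E2 = 0.3281 - 0.3681 = -0.04 eV
Step 2: Convert to Joules: dE_J = -0.04 * 1.602e-19 = -6.408e-21 J
Step 3: Compute exponent = -dE_J / (kB * T) = -(-6.408e-21) / (1.381e-23 * 321.4) = 1.444
Step 4: P(E1)/P(E2) = exp(1.444) = 4.236

4.236


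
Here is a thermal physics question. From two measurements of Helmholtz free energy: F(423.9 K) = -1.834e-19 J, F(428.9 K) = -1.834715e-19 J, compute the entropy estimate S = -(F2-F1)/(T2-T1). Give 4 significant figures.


Step 1: dF = F2 - F1 = -1.834715e-19 - (-1.834e-19) = -7.15e-23 J
Step 2: dT = T2 - T1 = 428.9 - 423.9 = 5 K
Step 3: S = -dF/dT = -(-7.15e-23)/5 = 1.43e-23 J/K

1.43e-23


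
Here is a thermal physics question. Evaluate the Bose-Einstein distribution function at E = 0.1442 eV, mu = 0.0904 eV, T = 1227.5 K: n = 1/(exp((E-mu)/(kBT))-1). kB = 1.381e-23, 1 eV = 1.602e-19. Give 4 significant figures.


Step 1: (E - mu) = 0.0538 eV
Step 2: x = (E-mu)*eV/(kB*T) = 0.0538*1.602e-19/(1.381e-23*1227.5) = 0.5084
Step 3: exp(x) = 1.663
Step 4: n = 1/(exp(x)-1) = 1.509

1.509


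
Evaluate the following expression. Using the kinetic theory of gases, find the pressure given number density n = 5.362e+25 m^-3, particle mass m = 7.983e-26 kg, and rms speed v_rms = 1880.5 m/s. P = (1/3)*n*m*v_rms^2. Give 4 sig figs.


Step 1: v_rms^2 = 1880.5^2 = 3.536e+06
Step 2: n*m = 5.362e+25*7.983e-26 = 4.28
Step 3: P = (1/3)*4.28*3.536e+06 = 5.046e+06 Pa

5.046e+06


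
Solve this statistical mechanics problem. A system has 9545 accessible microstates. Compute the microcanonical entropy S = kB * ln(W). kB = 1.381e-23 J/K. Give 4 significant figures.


Step 1: ln(W) = ln(9545) = 9.164
Step 2: S = kB * ln(W) = 1.381e-23 * 9.164
Step 3: S = 1.266e-22 J/K

1.266e-22


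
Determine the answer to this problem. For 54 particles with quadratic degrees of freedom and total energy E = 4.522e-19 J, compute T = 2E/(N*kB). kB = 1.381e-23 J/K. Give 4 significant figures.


Step 1: Numerator = 2*E = 2*4.522e-19 = 9.044e-19 J
Step 2: Denominator = N*kB = 54*1.381e-23 = 7.457e-22
Step 3: T = 9.044e-19 / 7.457e-22 = 1213 K

1213


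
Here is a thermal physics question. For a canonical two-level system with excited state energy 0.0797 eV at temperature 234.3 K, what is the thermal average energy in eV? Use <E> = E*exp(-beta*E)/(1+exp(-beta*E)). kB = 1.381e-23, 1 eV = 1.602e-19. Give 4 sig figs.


Step 1: beta*E = 0.0797*1.602e-19/(1.381e-23*234.3) = 3.946
Step 2: exp(-beta*E) = 0.01933
Step 3: <E> = 0.0797*0.01933/(1+0.01933) = 0.001512 eV

0.001512


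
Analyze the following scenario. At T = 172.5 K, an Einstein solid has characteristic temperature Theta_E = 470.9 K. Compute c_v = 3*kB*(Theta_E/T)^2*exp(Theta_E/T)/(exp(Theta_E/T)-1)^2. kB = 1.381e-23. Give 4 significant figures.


Step 1: x = Theta_E/T = 470.9/172.5 = 2.73
Step 2: x^2 = 7.452
Step 3: exp(x) = 15.33
Step 4: c_v = 3*1.381e-23*7.452*15.33/(15.33-1)^2 = 2.305e-23

2.305e-23


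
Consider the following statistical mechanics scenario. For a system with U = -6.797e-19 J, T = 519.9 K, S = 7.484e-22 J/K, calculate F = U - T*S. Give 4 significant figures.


Step 1: T*S = 519.9 * 7.484e-22 = 3.891e-19 J
Step 2: F = U - T*S = -6.797e-19 - 3.891e-19
Step 3: F = -1.069e-18 J

-1.069e-18


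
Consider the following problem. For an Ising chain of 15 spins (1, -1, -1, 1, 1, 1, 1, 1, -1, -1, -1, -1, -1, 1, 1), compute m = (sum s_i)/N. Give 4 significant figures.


Step 1: Count up spins (+1): 8, down spins (-1): 7
Step 2: Total magnetization M = 8 - 7 = 1
Step 3: m = M/N = 1/15 = 0.06667

0.06667


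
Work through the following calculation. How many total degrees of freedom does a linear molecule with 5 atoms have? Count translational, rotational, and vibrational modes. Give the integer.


Step 1: Translational DOF = 3
Step 2: Rotational DOF (linear) = 2
Step 3: Vibrational DOF = 3*5 - 5 = 10
Step 4: Total = 3 + 2 + 10 = 15

15


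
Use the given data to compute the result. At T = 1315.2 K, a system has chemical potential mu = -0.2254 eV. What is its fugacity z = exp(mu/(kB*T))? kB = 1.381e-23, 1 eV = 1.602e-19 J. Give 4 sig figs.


Step 1: Convert mu to Joules: -0.2254*1.602e-19 = -3.611e-20 J
Step 2: kB*T = 1.381e-23*1315.2 = 1.816e-20 J
Step 3: mu/(kB*T) = -1.988
Step 4: z = exp(-1.988) = 0.137

0.137


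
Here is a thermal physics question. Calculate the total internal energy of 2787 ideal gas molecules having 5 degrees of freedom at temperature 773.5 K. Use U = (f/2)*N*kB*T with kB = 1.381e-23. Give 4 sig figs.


Step 1: f/2 = 5/2 = 2.5
Step 2: N*kB*T = 2787*1.381e-23*773.5 = 2.977e-17
Step 3: U = 2.5 * 2.977e-17 = 7.443e-17 J

7.443e-17


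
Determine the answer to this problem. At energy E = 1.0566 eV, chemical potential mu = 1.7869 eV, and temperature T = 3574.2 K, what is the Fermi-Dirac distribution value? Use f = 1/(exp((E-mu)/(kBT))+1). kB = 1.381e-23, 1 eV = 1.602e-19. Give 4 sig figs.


Step 1: (E - mu) = 1.0566 - 1.7869 = -0.7303 eV
Step 2: Convert: (E-mu)*eV = -1.17e-19 J
Step 3: x = (E-mu)*eV/(kB*T) = -2.37
Step 4: f = 1/(exp(-2.37)+1) = 0.9145

0.9145


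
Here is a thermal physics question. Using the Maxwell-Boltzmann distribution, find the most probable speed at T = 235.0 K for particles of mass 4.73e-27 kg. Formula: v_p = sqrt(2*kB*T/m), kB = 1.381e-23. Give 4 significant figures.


Step 1: Numerator = 2*kB*T = 2*1.381e-23*235.0 = 6.491e-21
Step 2: Ratio = 6.491e-21 / 4.73e-27 = 1.372e+06
Step 3: v_p = sqrt(1.372e+06) = 1171 m/s

1171


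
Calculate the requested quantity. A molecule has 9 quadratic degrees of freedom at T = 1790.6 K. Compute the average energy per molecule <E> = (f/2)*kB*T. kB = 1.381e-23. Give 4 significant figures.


Step 1: f/2 = 9/2 = 4.5
Step 2: kB*T = 1.381e-23 * 1790.6 = 2.473e-20
Step 3: <E> = 4.5 * 2.473e-20 = 1.113e-19 J

1.113e-19


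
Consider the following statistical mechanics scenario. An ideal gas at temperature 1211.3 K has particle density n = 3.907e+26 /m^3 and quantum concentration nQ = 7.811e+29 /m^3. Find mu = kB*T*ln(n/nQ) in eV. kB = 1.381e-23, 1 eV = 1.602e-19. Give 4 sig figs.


Step 1: n/nQ = 3.907e+26/7.811e+29 = 0.0005002
Step 2: ln(n/nQ) = -7.601
Step 3: mu = kB*T*ln(n/nQ) = 1.673e-20*-7.601 = -1.271e-19 J
Step 4: Convert to eV: -1.271e-19/1.602e-19 = -0.7936 eV

-0.7936


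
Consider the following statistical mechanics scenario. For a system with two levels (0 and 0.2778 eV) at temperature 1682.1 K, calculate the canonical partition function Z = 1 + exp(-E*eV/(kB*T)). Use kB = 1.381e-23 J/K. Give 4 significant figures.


Step 1: Compute beta*E = E*eV/(kB*T) = 0.2778*1.602e-19/(1.381e-23*1682.1) = 1.916
Step 2: exp(-beta*E) = exp(-1.916) = 0.1472
Step 3: Z = 1 + 0.1472 = 1.147

1.147


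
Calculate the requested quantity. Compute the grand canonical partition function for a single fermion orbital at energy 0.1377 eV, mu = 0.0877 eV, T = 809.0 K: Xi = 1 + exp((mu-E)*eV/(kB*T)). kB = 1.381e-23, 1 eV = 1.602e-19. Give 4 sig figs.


Step 1: (mu - E) = 0.0877 - 0.1377 = -0.05 eV
Step 2: x = (mu-E)*eV/(kB*T) = -0.05*1.602e-19/(1.381e-23*809.0) = -0.717
Step 3: exp(x) = 0.4882
Step 4: Xi = 1 + 0.4882 = 1.488

1.488


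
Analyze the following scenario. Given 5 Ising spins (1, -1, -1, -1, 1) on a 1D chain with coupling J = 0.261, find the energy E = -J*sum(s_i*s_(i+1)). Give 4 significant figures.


Step 1: Nearest-neighbor products: -1, 1, 1, -1
Step 2: Sum of products = 0
Step 3: E = -0.261 * 0 = 0

0


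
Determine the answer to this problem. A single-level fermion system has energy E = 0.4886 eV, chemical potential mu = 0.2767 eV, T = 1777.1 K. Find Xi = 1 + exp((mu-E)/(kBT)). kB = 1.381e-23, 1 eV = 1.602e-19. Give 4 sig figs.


Step 1: (mu - E) = 0.2767 - 0.4886 = -0.2119 eV
Step 2: x = (mu-E)*eV/(kB*T) = -0.2119*1.602e-19/(1.381e-23*1777.1) = -1.383
Step 3: exp(x) = 0.2508
Step 4: Xi = 1 + 0.2508 = 1.251

1.251
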